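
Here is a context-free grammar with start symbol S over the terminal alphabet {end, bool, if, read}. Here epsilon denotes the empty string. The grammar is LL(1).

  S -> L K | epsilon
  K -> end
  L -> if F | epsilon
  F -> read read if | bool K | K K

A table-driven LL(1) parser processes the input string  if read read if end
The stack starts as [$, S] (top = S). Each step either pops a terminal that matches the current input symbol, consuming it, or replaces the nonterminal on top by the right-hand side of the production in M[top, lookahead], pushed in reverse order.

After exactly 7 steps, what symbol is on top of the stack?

K

     Stack             Input                  Action
  1  $ S               if read read if end $  expand S -> L K
  2  $ K L             if read read if end $  expand L -> if F
  3  $ K F if          if read read if end $  match if
  4  $ K F             read read if end $     expand F -> read read if
  5  $ K if read read  read read if end $     match read
  6  $ K if read       read if end $          match read
  7  $ K if            if end $               match if
Stack after step 7: $ K (top = K).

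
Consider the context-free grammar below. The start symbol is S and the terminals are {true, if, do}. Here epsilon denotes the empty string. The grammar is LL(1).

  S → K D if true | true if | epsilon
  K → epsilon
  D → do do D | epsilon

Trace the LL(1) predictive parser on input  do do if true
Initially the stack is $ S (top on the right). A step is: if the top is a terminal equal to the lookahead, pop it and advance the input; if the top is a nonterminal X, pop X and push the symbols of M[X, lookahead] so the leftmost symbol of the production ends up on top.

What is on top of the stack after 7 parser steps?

true

     Stack              Input            Action
  1  $ S                do do if true $  expand S → K D if true
  2  $ true if D K      do do if true $  expand K → epsilon
  3  $ true if D        do do if true $  expand D → do do D
  4  $ true if D do do  do do if true $  match do
  5  $ true if D do     do if true $     match do
  6  $ true if D        if true $        expand D → epsilon
  7  $ true if          if true $        match if
Stack after step 7: $ true (top = true).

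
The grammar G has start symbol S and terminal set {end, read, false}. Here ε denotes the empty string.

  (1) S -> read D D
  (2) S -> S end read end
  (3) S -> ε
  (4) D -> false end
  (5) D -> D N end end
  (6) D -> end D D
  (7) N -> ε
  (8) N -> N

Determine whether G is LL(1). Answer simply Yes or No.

FIRST(S) = {ε, end, read}
FIRST(D) = {end, false}
FIRST(N) = {ε}
FOLLOW(S) = {$, end}
FOLLOW(D) = {$, end, false}
FOLLOW(N) = {end}
Cell M[D, end] receives both D -> D N end end and D -> end D D — the grammar is not LL(1).

No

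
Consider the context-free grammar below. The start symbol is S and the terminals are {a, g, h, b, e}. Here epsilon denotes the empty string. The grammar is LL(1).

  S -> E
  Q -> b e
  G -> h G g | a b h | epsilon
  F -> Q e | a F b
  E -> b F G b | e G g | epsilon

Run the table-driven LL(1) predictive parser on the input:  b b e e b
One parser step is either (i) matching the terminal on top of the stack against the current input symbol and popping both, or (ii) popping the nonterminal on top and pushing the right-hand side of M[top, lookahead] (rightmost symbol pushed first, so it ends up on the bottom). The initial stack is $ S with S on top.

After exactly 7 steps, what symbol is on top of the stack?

     Stack        Input        Action
  1  $ S          b b e e b $  expand S -> E
  2  $ E          b b e e b $  expand E -> b F G b
  3  $ b G F b    b b e e b $  match b
  4  $ b G F      b e e b $    expand F -> Q e
  5  $ b G e Q    b e e b $    expand Q -> b e
  6  $ b G e e b  b e e b $    match b
  7  $ b G e e    e e b $      match e
Stack after step 7: $ b G e (top = e).

e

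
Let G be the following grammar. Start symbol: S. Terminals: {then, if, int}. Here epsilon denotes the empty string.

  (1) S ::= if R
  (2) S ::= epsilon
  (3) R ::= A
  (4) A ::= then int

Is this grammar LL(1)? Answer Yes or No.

FIRST(S) = {epsilon, if}
FIRST(R) = {then}
FIRST(A) = {then}
FOLLOW(S) = {$}
FOLLOW(R) = {$}
FOLLOW(A) = {$}
Each cell of M receives at most one production.

Yes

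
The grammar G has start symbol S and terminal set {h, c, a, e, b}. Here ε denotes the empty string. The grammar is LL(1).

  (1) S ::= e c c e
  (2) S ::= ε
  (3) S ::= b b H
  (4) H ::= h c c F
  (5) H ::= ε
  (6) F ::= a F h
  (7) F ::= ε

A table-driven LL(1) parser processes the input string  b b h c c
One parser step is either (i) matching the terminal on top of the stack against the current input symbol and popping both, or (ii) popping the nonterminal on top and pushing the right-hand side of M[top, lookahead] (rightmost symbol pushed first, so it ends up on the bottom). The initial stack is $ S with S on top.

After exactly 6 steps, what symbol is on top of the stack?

c

step 1: stack=$ S  input=b b h c c $  — expand S ::= b b H
step 2: stack=$ H b b  input=b b h c c $  — match b
step 3: stack=$ H b  input=b h c c $  — match b
step 4: stack=$ H  input=h c c $  — expand H ::= h c c F
step 5: stack=$ F c c h  input=h c c $  — match h
step 6: stack=$ F c c  input=c c $  — match c
Stack after step 6: $ F c (top = c).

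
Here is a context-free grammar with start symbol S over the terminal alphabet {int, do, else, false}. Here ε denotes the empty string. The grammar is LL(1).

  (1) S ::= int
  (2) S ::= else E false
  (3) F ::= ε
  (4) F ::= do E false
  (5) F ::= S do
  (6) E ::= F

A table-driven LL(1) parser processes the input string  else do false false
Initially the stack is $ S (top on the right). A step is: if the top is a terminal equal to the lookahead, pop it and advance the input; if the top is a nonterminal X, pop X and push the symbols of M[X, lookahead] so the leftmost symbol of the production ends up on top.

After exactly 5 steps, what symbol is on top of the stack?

E

step 1: stack=$ S  input=else do false false $  — expand S ::= else E false
step 2: stack=$ false E else  input=else do false false $  — match else
step 3: stack=$ false E  input=do false false $  — expand E ::= F
step 4: stack=$ false F  input=do false false $  — expand F ::= do E false
step 5: stack=$ false false E do  input=do false false $  — match do
Stack after step 5: $ false false E (top = E).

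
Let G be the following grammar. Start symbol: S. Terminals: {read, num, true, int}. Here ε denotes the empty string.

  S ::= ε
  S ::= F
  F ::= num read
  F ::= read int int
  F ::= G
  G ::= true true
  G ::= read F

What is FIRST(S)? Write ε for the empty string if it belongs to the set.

{ε, num, read, true}

FIRST(G): from G::=true true we get {true}; from G::=read F we get {read}. So FIRST(G) = {read, true}.
FIRST(F): from F::=num read we get {num}; from F::=read int int we get {read}; from F::=G we get {read, true}. So FIRST(F) = {num, read, true}.
FIRST(S): from S::=ε we get {ε}; from S::=F we get {num, read, true}. So FIRST(S) = {ε, num, read, true}.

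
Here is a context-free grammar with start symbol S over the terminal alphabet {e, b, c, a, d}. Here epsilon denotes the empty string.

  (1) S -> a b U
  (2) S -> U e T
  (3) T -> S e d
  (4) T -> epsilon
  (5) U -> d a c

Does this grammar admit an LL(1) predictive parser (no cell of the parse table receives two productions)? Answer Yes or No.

FIRST(S) = {a, d}
FIRST(T) = {epsilon, a, d}
FIRST(U) = {d}
FOLLOW(S) = {$, e}
FOLLOW(T) = {$, e}
FOLLOW(U) = {$, e}
Each cell of M receives at most one production.

Yes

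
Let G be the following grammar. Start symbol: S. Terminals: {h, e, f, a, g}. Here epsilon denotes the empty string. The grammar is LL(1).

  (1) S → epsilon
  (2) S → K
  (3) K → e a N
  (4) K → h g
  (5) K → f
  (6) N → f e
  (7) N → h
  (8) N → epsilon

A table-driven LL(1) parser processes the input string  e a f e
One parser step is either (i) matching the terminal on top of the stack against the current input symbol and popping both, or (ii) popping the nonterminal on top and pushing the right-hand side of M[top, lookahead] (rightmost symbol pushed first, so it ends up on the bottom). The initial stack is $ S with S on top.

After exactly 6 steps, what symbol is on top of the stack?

e

step 1: stack=$ S  input=e a f e $  — expand S → K
step 2: stack=$ K  input=e a f e $  — expand K → e a N
step 3: stack=$ N a e  input=e a f e $  — match e
step 4: stack=$ N a  input=a f e $  — match a
step 5: stack=$ N  input=f e $  — expand N → f e
step 6: stack=$ e f  input=f e $  — match f
Stack after step 6: $ e (top = e).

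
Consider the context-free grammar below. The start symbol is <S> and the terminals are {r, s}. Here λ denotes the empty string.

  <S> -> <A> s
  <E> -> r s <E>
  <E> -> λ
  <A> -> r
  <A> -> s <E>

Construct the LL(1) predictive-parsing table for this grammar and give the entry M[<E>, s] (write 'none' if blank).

FIRST(<E>) = {λ, r}
FIRST(<A>) = {r, s}
FIRST(<S>) = {r, s}  (via <A> s)
FOLLOW(<S>) includes $ since <S> is the start symbol.
FOLLOW(<A>): in <S>-><A> s, <A> is followed by s with FIRST {s}. Thus FOLLOW(<A>) = {s}.
FOLLOW(<E>): in <E>->r s <E>, the suffix after <E> is empty (adds nothing new); in <A>->s <E>, the suffix after <E> is empty, so FOLLOW(<E>) ⊇ FOLLOW(<A>) = {s}. Thus FOLLOW(<E>) = {s}.
For <E> -> r s <E>: FIRST(r s <E>) = {r}, so it goes in M[<E>, t] for t ∈ {r}.
For <E> -> λ: FIRST(λ) = {λ}, so it goes in M[<E>, t] for t ∈ {}; since λ ∈ FIRST, also for every t ∈ FOLLOW(<E>) = {s}.

<E> -> λ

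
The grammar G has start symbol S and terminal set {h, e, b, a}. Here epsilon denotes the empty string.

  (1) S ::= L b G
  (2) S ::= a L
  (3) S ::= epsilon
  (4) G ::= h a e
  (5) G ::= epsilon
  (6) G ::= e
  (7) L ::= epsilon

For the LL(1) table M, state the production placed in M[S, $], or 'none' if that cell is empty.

S ::= epsilon

FIRST(G) = {epsilon, e, h}
FIRST(L) = {epsilon}
FIRST(S) = {epsilon, a, b}  (via L b G)
FOLLOW(S) includes $ since S is the start symbol.
FOLLOW(S): S appears on no right-hand side. Thus FOLLOW(S) = {$}.
For S ::= L b G: FIRST(L b G) = {b}, so it goes in M[S, t] for t ∈ {b}.
For S ::= a L: FIRST(a L) = {a}, so it goes in M[S, t] for t ∈ {a}.
For S ::= epsilon: FIRST(epsilon) = {epsilon}, so it goes in M[S, t] for t ∈ {}; since epsilon ∈ FIRST, also for every t ∈ FOLLOW(S) = {$}.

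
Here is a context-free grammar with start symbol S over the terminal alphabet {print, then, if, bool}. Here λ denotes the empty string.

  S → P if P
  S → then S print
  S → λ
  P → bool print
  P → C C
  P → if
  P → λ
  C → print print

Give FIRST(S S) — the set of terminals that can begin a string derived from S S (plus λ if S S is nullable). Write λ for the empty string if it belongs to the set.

{λ, bool, if, print, then}

FIRST(C): from C→print print we get {print}. So FIRST(C) = {print}.
FIRST(P): from P→bool print we get {bool}; from P→C C we get {print}; from P→if we get {if}; from P→λ we get {λ}. So FIRST(P) = {λ, bool, if, print}.
FIRST(S): from S→P if P we get {bool, if, print}; from S→then S print we get {then}; from S→λ we get {λ}. So FIRST(S) = {λ, bool, if, print, then}.
FIRST(S S): take FIRST of each symbol in turn, carrying on past any symbol whose FIRST contains λ; result {λ, bool, if, print, then}.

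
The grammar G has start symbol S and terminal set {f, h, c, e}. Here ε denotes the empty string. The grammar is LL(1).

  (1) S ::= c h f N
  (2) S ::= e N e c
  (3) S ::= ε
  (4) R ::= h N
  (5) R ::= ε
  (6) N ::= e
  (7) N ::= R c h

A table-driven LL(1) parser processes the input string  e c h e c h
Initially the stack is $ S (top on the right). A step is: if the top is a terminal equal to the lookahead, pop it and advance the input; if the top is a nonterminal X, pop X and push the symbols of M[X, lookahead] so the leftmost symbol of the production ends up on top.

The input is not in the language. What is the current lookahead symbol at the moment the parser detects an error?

step 1: stack=$ S  input=e c h e c h $  — expand S ::= e N e c
step 2: stack=$ c e N e  input=e c h e c h $  — match e
step 3: stack=$ c e N  input=c h e c h $  — expand N ::= R c h
step 4: stack=$ c e h c R  input=c h e c h $  — expand R ::= ε
step 5: stack=$ c e h c  input=c h e c h $  — match c
step 6: stack=$ c e h  input=h e c h $  — match h
step 7: stack=$ c e  input=e c h $  — match e
step 8: stack=$ c  input=c h $  — match c
step 9: stack=$  input=h $  — error: stack empty but input remains

h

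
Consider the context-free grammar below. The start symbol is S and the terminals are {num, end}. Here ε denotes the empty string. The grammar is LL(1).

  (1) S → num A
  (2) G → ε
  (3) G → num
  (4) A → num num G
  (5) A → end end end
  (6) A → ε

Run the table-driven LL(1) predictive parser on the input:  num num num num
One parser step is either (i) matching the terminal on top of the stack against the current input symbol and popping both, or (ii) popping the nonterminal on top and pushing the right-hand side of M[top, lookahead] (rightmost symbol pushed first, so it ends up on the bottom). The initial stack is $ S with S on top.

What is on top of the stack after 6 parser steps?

num

step 1: stack=$ S  input=num num num num $  — expand S → num A
step 2: stack=$ A num  input=num num num num $  — match num
step 3: stack=$ A  input=num num num $  — expand A → num num G
step 4: stack=$ G num num  input=num num num $  — match num
step 5: stack=$ G num  input=num num $  — match num
step 6: stack=$ G  input=num $  — expand G → num
Stack after step 6: $ num (top = num).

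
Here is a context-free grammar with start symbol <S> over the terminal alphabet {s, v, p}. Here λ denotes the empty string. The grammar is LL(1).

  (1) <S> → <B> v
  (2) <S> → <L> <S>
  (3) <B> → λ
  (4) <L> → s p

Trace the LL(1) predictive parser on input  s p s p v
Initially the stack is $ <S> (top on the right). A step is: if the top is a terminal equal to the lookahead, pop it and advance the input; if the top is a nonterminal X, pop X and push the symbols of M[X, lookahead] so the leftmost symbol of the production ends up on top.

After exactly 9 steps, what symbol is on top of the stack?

<B>

     Stack      Input        Action
  1  $ <S>      s p s p v $  expand <S> → <L> <S>
  2  $ <S> <L>  s p s p v $  expand <L> → s p
  3  $ <S> p s  s p s p v $  match s
  4  $ <S> p    p s p v $    match p
  5  $ <S>      s p v $      expand <S> → <L> <S>
  6  $ <S> <L>  s p v $      expand <L> → s p
  7  $ <S> p s  s p v $      match s
  8  $ <S> p    p v $        match p
  9  $ <S>      v $          expand <S> → <B> v
Stack after step 9: $ v <B> (top = <B>).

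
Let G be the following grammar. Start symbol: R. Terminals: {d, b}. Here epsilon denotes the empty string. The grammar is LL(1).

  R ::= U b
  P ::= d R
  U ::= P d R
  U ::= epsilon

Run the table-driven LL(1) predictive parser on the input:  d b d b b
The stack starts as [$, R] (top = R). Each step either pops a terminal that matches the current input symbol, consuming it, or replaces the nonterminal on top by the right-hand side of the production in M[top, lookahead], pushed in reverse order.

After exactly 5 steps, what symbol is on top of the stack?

U

     Stack        Input        Action
  1  $ R          d b d b b $  expand R ::= U b
  2  $ b U        d b d b b $  expand U ::= P d R
  3  $ b R d P    d b d b b $  expand P ::= d R
  4  $ b R d R d  d b d b b $  match d
  5  $ b R d R    b d b b $    expand R ::= U b
Stack after step 5: $ b R d b U (top = U).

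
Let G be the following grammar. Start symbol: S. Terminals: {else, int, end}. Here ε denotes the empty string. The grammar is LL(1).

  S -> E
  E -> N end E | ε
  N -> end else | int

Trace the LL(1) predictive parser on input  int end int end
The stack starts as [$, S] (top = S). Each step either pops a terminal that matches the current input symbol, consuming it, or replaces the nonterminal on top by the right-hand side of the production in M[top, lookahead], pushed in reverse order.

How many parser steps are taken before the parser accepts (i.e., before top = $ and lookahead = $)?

step 1: stack=$ S  input=int end int end $  — expand S -> E
step 2: stack=$ E  input=int end int end $  — expand E -> N end E
step 3: stack=$ E end N  input=int end int end $  — expand N -> int
step 4: stack=$ E end int  input=int end int end $  — match int
step 5: stack=$ E end  input=end int end $  — match end
step 6: stack=$ E  input=int end $  — expand E -> N end E
step 7: stack=$ E end N  input=int end $  — expand N -> int
step 8: stack=$ E end int  input=int end $  — match int
step 9: stack=$ E end  input=end $  — match end
step 10: stack=$ E  input=$  — expand E -> ε
Accept reached after 10 steps.

10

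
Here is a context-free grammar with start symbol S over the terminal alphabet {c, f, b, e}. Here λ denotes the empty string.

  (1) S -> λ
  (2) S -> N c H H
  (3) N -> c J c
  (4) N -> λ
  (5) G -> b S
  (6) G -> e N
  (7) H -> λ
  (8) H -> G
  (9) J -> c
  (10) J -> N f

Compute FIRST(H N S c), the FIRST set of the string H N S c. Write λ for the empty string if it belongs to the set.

{b, c, e}

FIRST(N): from N->c J c we get {c}; from N->λ we get {λ}. So FIRST(N) = {λ, c}.
FIRST(G): from G->b S we get {b}; from G->e N we get {e}. So FIRST(G) = {b, e}.
FIRST(S): from S->λ we get {λ}; from S->N c H H we get {c}. So FIRST(S) = {λ, c}.
FIRST(H): from H->λ we get {λ}; from H->G we get {b, e}. So FIRST(H) = {λ, b, e}.
FIRST(J): from J->c we get {c}; from J->N f we get {c, f}. So FIRST(J) = {c, f}.
FIRST(H N S c): take FIRST of each symbol in turn, carrying on past any symbol whose FIRST contains λ; result {b, c, e}.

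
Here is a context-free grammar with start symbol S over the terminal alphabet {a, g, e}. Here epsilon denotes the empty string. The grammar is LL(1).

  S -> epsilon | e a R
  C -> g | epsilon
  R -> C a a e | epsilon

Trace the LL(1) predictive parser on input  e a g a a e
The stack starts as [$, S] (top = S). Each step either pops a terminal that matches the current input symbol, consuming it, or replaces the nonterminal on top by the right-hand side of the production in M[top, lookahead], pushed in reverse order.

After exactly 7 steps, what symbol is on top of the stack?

step 1: stack=$ S  input=e a g a a e $  — expand S -> e a R
step 2: stack=$ R a e  input=e a g a a e $  — match e
step 3: stack=$ R a  input=a g a a e $  — match a
step 4: stack=$ R  input=g a a e $  — expand R -> C a a e
step 5: stack=$ e a a C  input=g a a e $  — expand C -> g
step 6: stack=$ e a a g  input=g a a e $  — match g
step 7: stack=$ e a a  input=a a e $  — match a
Stack after step 7: $ e a (top = a).

a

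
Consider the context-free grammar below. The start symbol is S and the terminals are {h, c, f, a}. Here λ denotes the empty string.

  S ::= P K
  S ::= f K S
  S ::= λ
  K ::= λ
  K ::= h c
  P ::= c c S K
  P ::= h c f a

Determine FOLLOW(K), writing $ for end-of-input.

FIRST(K): from K::=λ we get {λ}; from K::=h c we get {h}. So FIRST(K) = {λ, h}.
FIRST(P): from P::=c c S K we get {c}; from P::=h c f a we get {h}. So FIRST(P) = {c, h}.
FIRST(S): from S::=P K we get {c, h}; from S::=f K S we get {f}; from S::=λ we get {λ}. So FIRST(S) = {λ, c, f, h}.
FOLLOW(S) includes $ since S is the start symbol.
FOLLOW(S): in S::=f K S, the suffix after S is empty (adds nothing new); in P::=c c S K, S is followed by K with FIRST {λ, h}; in P::=c c S K, the suffix after S is nullable, so FOLLOW(S) ⊇ FOLLOW(P) = {$, h}. Thus FOLLOW(S) = {$, h}.
FOLLOW(P): in S::=P K, P is followed by K with FIRST {λ, h}; in S::=P K, the suffix after P is nullable, so FOLLOW(P) ⊇ FOLLOW(S) = {$, h}. Thus FOLLOW(P) = {$, h}.
FOLLOW(K): in S::=P K, the suffix after K is empty, so FOLLOW(K) ⊇ FOLLOW(S) = {$, h}; in S::=f K S, K is followed by S with FIRST {λ, c, f, h}; in S::=f K S, the suffix after K is nullable, so FOLLOW(K) ⊇ FOLLOW(S) = {$, h}; in P::=c c S K, the suffix after K is empty, so FOLLOW(K) ⊇ FOLLOW(P) = {$, h}. Thus FOLLOW(K) = {$, c, f, h}.

{$, c, f, h}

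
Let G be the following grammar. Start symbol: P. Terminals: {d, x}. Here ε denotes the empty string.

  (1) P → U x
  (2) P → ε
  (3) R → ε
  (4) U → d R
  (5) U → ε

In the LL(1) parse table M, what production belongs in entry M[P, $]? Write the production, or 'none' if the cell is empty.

FIRST(R) = {ε}
FIRST(U) = {ε, d}
FIRST(P) = {ε, d, x}  (via U x)
FOLLOW(P) includes $ since P is the start symbol.
FOLLOW(P): P appears on no right-hand side. Thus FOLLOW(P) = {$}.
For P → U x: FIRST(U x) = {d, x}, so it goes in M[P, t] for t ∈ {d, x}.
For P → ε: FIRST(ε) = {ε}, so it goes in M[P, t] for t ∈ {}; since ε ∈ FIRST, also for every t ∈ FOLLOW(P) = {$}.

P → ε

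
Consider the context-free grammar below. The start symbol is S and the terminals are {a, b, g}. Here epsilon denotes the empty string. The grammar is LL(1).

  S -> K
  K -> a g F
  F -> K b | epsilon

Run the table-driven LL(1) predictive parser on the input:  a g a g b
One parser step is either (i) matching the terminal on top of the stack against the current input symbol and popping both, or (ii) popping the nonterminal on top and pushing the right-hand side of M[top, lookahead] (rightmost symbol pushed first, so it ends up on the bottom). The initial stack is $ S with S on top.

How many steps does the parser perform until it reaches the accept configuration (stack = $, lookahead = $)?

      Stack      Input        Action
   1  $ S        a g a g b $  expand S -> K
   2  $ K        a g a g b $  expand K -> a g F
   3  $ F g a    a g a g b $  match a
   4  $ F g      g a g b $    match g
   5  $ F        a g b $      expand F -> K b
   6  $ b K      a g b $      expand K -> a g F
   7  $ b F g a  a g b $      match a
   8  $ b F g    g b $        match g
   9  $ b F      b $          expand F -> epsilon
  10  $ b        b $          match b
Accept reached after 10 steps.

10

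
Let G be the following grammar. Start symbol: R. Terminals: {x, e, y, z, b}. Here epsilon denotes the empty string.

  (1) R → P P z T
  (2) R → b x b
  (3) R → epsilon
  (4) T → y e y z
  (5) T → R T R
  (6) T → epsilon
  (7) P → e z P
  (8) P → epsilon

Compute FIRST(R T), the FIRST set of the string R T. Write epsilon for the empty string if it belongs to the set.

{epsilon, b, e, y, z}

FIRST(P) = {epsilon, e}
FIRST(R) = {epsilon, b, e, z}  (via P P z T)
FIRST(T) = {epsilon, b, e, y, z}  (via R T R)
FIRST(R T): take FIRST of each symbol in turn, carrying on past any symbol whose FIRST contains epsilon; result {epsilon, b, e, y, z}.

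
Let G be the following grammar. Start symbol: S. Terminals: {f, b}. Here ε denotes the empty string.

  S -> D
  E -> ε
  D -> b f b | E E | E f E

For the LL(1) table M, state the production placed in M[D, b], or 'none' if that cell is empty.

FIRST(E): from E->ε we get {ε}. So FIRST(E) = {ε}.
FIRST(D): from D->b f b we get {b}; from D->E E we get {ε}; from D->E f E we get {f}. So FIRST(D) = {ε, b, f}.
FIRST(S): from S->D we get {ε, b, f}. So FIRST(S) = {ε, b, f}.
FOLLOW(S) includes $ since S is the start symbol.
FOLLOW(S): S appears on no right-hand side. Thus FOLLOW(S) = {$}.
FOLLOW(D): in S->D, the suffix after D is empty, so FOLLOW(D) ⊇ FOLLOW(S) = {$}. Thus FOLLOW(D) = {$}.
For D -> b f b: FIRST(b f b) = {b}, so it goes in M[D, t] for t ∈ {b}.
For D -> E E: FIRST(E E) = {ε}, so it goes in M[D, t] for t ∈ {}; since ε ∈ FIRST, also for every t ∈ FOLLOW(D) = {$}.
For D -> E f E: FIRST(E f E) = {f}, so it goes in M[D, t] for t ∈ {f}.

D -> b f b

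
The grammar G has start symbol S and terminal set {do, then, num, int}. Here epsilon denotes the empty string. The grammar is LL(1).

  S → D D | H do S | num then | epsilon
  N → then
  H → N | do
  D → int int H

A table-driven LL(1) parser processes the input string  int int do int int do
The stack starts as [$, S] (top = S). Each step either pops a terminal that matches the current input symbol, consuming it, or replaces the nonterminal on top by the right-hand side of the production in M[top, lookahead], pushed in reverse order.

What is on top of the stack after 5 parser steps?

do

step 1: stack=$ S  input=int int do int int do $  — expand S → D D
step 2: stack=$ D D  input=int int do int int do $  — expand D → int int H
step 3: stack=$ D H int int  input=int int do int int do $  — match int
step 4: stack=$ D H int  input=int do int int do $  — match int
step 5: stack=$ D H  input=do int int do $  — expand H → do
Stack after step 5: $ D do (top = do).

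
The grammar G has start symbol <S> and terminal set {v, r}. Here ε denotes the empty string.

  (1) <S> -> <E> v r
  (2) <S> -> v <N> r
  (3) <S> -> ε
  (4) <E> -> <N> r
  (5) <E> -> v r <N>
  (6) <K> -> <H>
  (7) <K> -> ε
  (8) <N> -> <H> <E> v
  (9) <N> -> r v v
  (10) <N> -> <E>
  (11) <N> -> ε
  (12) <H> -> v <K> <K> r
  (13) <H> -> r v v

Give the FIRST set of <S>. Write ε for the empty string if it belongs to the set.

{ε, r, v}

FIRST(<H>): from <H>->v <K> <K> r we get {v}; from <H>->r v v we get {r}. So FIRST(<H>) = {r, v}.
FIRST(<K>): from <K>-><H> we get {r, v}; from <K>->ε we get {ε}. So FIRST(<K>) = {ε, r, v}.
FIRST(<S>): from <S>-><E> v r we get {r, v}; from <S>->v <N> r we get {v}; from <S>->ε we get {ε}. So FIRST(<S>) = {ε, r, v}.
FIRST(<E>): from <E>-><N> r we get {r, v}; from <E>->v r <N> we get {v}. So FIRST(<E>) = {r, v}.
FIRST(<N>): from <N>-><H> <E> v we get {r, v}; from <N>->r v v we get {r}; from <N>-><E> we get {r, v}; from <N>->ε we get {ε}. So FIRST(<N>) = {ε, r, v}.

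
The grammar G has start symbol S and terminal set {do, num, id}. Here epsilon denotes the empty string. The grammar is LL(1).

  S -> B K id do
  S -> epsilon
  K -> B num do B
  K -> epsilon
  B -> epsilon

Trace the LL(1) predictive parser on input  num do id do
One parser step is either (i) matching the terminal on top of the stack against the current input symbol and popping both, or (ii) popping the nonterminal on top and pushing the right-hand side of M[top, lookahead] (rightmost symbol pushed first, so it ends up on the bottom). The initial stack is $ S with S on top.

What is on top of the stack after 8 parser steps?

step 1: stack=$ S  input=num do id do $  — expand S -> B K id do
step 2: stack=$ do id K B  input=num do id do $  — expand B -> epsilon
step 3: stack=$ do id K  input=num do id do $  — expand K -> B num do B
step 4: stack=$ do id B do num B  input=num do id do $  — expand B -> epsilon
step 5: stack=$ do id B do num  input=num do id do $  — match num
step 6: stack=$ do id B do  input=do id do $  — match do
step 7: stack=$ do id B  input=id do $  — expand B -> epsilon
step 8: stack=$ do id  input=id do $  — match id
Stack after step 8: $ do (top = do).

do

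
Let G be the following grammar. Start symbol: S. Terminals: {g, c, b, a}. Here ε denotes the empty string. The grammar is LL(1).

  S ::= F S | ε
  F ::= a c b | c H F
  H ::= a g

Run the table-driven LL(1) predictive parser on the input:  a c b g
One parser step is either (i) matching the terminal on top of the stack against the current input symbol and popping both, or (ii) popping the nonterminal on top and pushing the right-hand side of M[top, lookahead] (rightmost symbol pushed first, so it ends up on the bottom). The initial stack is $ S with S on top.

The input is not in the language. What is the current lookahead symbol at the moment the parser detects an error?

g

     Stack      Input      Action
  1  $ S        a c b g $  expand S ::= F S
  2  $ S F      a c b g $  expand F ::= a c b
  3  $ S b c a  a c b g $  match a
  4  $ S b c    c b g $    match c
  5  $ S b      b g $      match b
  6  $ S        g $        error: M[S, g] is empty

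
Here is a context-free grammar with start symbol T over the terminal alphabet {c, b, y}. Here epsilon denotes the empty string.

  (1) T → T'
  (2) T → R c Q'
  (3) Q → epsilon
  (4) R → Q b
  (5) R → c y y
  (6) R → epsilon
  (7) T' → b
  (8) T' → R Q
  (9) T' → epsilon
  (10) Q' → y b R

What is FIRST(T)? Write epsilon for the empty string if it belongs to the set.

FIRST(Q) = {epsilon}
FIRST(Q') = {y}
FIRST(R) = {epsilon, b, c}  (via Q b)
FIRST(T') = {epsilon, b, c}  (via R Q)
FIRST(T) = {epsilon, b, c}  (via T', R c Q')

{epsilon, b, c}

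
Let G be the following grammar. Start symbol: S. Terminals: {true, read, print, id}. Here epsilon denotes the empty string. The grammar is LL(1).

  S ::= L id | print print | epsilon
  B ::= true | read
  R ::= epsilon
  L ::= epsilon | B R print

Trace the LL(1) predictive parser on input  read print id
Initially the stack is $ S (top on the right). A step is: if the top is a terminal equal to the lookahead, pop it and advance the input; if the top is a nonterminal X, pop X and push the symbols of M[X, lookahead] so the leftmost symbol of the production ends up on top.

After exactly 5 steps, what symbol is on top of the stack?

print

step 1: stack=$ S  input=read print id $  — expand S ::= L id
step 2: stack=$ id L  input=read print id $  — expand L ::= B R print
step 3: stack=$ id print R B  input=read print id $  — expand B ::= read
step 4: stack=$ id print R read  input=read print id $  — match read
step 5: stack=$ id print R  input=print id $  — expand R ::= epsilon
Stack after step 5: $ id print (top = print).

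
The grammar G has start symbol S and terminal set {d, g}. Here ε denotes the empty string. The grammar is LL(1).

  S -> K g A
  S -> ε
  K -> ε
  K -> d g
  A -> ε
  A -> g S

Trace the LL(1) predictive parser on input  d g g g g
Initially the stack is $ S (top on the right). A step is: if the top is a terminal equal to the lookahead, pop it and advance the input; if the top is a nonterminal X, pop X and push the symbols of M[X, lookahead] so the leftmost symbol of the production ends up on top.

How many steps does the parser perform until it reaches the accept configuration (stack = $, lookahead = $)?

11

      Stack      Input        Action
   1  $ S        d g g g g $  expand S -> K g A
   2  $ A g K    d g g g g $  expand K -> d g
   3  $ A g g d  d g g g g $  match d
   4  $ A g g    g g g g $    match g
   5  $ A g      g g g $      match g
   6  $ A        g g $        expand A -> g S
   7  $ S g      g g $        match g
   8  $ S        g $          expand S -> K g A
   9  $ A g K    g $          expand K -> ε
  10  $ A g      g $          match g
  11  $ A        $            expand A -> ε
Accept reached after 11 steps.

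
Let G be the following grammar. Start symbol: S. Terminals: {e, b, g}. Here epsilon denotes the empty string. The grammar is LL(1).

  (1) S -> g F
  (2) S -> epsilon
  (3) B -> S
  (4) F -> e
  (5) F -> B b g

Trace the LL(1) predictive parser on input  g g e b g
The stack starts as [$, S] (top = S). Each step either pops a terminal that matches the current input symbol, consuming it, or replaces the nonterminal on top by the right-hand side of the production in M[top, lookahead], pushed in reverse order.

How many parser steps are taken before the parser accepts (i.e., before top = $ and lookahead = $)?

      Stack      Input        Action
   1  $ S        g g e b g $  expand S -> g F
   2  $ F g      g g e b g $  match g
   3  $ F        g e b g $    expand F -> B b g
   4  $ g b B    g e b g $    expand B -> S
   5  $ g b S    g e b g $    expand S -> g F
   6  $ g b F g  g e b g $    match g
   7  $ g b F    e b g $      expand F -> e
   8  $ g b e    e b g $      match e
   9  $ g b      b g $        match b
  10  $ g        g $          match g
Accept reached after 10 steps.

10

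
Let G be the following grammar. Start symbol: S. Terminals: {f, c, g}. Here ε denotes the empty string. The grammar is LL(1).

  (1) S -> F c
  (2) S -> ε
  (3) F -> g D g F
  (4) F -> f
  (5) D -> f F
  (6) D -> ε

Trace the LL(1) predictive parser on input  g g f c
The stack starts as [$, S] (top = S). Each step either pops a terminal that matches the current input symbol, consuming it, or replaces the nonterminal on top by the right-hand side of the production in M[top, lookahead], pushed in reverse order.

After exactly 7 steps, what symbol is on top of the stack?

     Stack        Input      Action
  1  $ S          g g f c $  expand S -> F c
  2  $ c F        g g f c $  expand F -> g D g F
  3  $ c F g D g  g g f c $  match g
  4  $ c F g D    g f c $    expand D -> ε
  5  $ c F g      g f c $    match g
  6  $ c F        f c $      expand F -> f
  7  $ c f        f c $      match f
Stack after step 7: $ c (top = c).

c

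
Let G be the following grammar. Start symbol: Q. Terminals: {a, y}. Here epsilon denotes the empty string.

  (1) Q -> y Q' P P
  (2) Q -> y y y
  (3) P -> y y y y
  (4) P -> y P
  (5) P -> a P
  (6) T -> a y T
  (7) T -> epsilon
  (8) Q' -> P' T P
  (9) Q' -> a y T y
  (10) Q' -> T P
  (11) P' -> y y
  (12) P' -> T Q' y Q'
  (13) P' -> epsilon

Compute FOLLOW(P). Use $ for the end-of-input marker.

{$, a, y}

FIRST(Q) = {y}
FIRST(P) = {a, y}
FIRST(T) = {epsilon, a}
FIRST(Q') = {a, y}  (via P' T P, T P)
FIRST(P') = {epsilon, a, y}  (via T Q' y Q')
FOLLOW(Q) includes $ since Q is the start symbol.
FOLLOW(Q): Q appears on no right-hand side. Thus FOLLOW(Q) = {$}.
FOLLOW(T): in T->a y T, the suffix after T is empty (adds nothing new); in Q'->P' T P, T is followed by P with FIRST {a, y}; in Q'->a y T y, T is followed by y with FIRST {y}; in Q'->T P, T is followed by P with FIRST {a, y}; in P'->T Q' y Q', T is followed by Q' y Q' with FIRST {a, y}. Thus FOLLOW(T) = {a, y}.
FOLLOW(P'): in Q'->P' T P, P' is followed by T P with FIRST {a, y}. Thus FOLLOW(P') = {a, y}.
FOLLOW(Q'): in Q->y Q' P P, Q' is followed by P P with FIRST {a, y}; in P'->T Q' y Q' (occurrence 1), Q' is followed by y Q' with FIRST {y}; in P'->T Q' y Q' (occurrence 2), the suffix after Q' is empty, so FOLLOW(Q') ⊇ FOLLOW(P') = {a, y}. Thus FOLLOW(Q') = {a, y}.
FOLLOW(P): in Q->y Q' P P (occurrence 1), P is followed by P with FIRST {a, y}; in Q->y Q' P P (occurrence 2), the suffix after P is empty, so FOLLOW(P) ⊇ FOLLOW(Q) = {$}; in P->y P, the suffix after P is empty (adds nothing new); in P->a P, the suffix after P is empty (adds nothing new); in Q'->P' T P, the suffix after P is empty, so FOLLOW(P) ⊇ FOLLOW(Q') = {a, y}; in Q'->T P, the suffix after P is empty, so FOLLOW(P) ⊇ FOLLOW(Q') = {a, y}. Thus FOLLOW(P) = {$, a, y}.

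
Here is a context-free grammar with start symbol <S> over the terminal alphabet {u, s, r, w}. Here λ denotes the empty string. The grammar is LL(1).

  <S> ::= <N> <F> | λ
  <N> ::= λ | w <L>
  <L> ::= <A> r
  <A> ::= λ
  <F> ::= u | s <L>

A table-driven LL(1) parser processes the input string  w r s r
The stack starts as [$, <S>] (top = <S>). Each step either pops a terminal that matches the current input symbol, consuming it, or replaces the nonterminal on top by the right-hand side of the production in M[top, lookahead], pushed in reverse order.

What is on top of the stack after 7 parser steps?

s

     Stack        Input      Action
  1  $ <S>        w r s r $  expand <S> ::= <N> <F>
  2  $ <F> <N>    w r s r $  expand <N> ::= w <L>
  3  $ <F> <L> w  w r s r $  match w
  4  $ <F> <L>    r s r $    expand <L> ::= <A> r
  5  $ <F> r <A>  r s r $    expand <A> ::= λ
  6  $ <F> r      r s r $    match r
  7  $ <F>        s r $      expand <F> ::= s <L>
Stack after step 7: $ <L> s (top = s).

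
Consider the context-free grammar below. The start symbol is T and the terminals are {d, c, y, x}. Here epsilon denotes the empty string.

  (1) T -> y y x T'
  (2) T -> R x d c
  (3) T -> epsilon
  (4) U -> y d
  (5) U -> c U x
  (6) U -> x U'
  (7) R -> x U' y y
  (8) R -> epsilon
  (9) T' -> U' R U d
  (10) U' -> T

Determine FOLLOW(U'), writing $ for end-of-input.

FIRST(U): from U->y d we get {y}; from U->c U x we get {c}; from U->x U' we get {x}. So FIRST(U) = {c, x, y}.
FIRST(R): from R->x U' y y we get {x}; from R->epsilon we get {epsilon}. So FIRST(R) = {epsilon, x}.
FIRST(T): from T->y y x T' we get {y}; from T->R x d c we get {x}; from T->epsilon we get {epsilon}. So FIRST(T) = {epsilon, x, y}.
FIRST(U'): from U'->T we get {epsilon, x, y}. So FIRST(U') = {epsilon, x, y}.
FIRST(T'): from T'->U' R U d we get {c, x, y}. So FIRST(T') = {c, x, y}.
FOLLOW(T) includes $ since T is the start symbol.
FOLLOW(U): in U->c U x, U is followed by x with FIRST {x}; in T'->U' R U d, U is followed by d with FIRST {d}. Thus FOLLOW(U) = {d, x}.
FOLLOW(R): in T->R x d c, R is followed by x d c with FIRST {x}; in T'->U' R U d, R is followed by U d with FIRST {c, x, y}. Thus FOLLOW(R) = {c, x, y}.
FOLLOW(U'): in U->x U', the suffix after U' is empty, so FOLLOW(U') ⊇ FOLLOW(U) = {d, x}; in R->x U' y y, U' is followed by y y with FIRST {y}; in T'->U' R U d, U' is followed by R U d with FIRST {c, x, y}. Thus FOLLOW(U') = {c, d, x, y}.
FOLLOW(T): in U'->T, the suffix after T is empty, so FOLLOW(T) ⊇ FOLLOW(U') = {c, d, x, y}. Thus FOLLOW(T) = {$, c, d, x, y}.
FOLLOW(T'): in T->y y x T', the suffix after T' is empty, so FOLLOW(T') ⊇ FOLLOW(T) = {$, c, d, x, y}. Thus FOLLOW(T') = {$, c, d, x, y}.

{c, d, x, y}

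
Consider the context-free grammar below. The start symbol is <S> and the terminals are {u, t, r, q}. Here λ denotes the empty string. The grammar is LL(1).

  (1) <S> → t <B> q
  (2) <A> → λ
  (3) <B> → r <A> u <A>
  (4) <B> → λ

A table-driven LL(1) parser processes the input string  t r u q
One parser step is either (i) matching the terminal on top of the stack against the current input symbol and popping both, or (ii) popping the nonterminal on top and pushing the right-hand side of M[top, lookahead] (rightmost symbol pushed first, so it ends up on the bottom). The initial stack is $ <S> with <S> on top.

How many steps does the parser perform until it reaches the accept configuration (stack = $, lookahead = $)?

step 1: stack=$ <S>  input=t r u q $  — expand <S> → t <B> q
step 2: stack=$ q <B> t  input=t r u q $  — match t
step 3: stack=$ q <B>  input=r u q $  — expand <B> → r <A> u <A>
step 4: stack=$ q <A> u <A> r  input=r u q $  — match r
step 5: stack=$ q <A> u <A>  input=u q $  — expand <A> → λ
step 6: stack=$ q <A> u  input=u q $  — match u
step 7: stack=$ q <A>  input=q $  — expand <A> → λ
step 8: stack=$ q  input=q $  — match q
Accept reached after 8 steps.

8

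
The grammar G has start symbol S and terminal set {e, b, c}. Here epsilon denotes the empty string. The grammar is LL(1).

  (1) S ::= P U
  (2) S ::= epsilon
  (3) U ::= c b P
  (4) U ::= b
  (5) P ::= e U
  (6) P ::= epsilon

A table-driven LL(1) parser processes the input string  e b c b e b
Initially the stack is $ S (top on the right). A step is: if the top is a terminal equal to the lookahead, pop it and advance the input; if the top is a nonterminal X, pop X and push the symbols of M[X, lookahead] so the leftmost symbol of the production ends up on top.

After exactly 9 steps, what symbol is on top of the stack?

e

step 1: stack=$ S  input=e b c b e b $  — expand S ::= P U
step 2: stack=$ U P  input=e b c b e b $  — expand P ::= e U
step 3: stack=$ U U e  input=e b c b e b $  — match e
step 4: stack=$ U U  input=b c b e b $  — expand U ::= b
step 5: stack=$ U b  input=b c b e b $  — match b
step 6: stack=$ U  input=c b e b $  — expand U ::= c b P
step 7: stack=$ P b c  input=c b e b $  — match c
step 8: stack=$ P b  input=b e b $  — match b
step 9: stack=$ P  input=e b $  — expand P ::= e U
Stack after step 9: $ U e (top = e).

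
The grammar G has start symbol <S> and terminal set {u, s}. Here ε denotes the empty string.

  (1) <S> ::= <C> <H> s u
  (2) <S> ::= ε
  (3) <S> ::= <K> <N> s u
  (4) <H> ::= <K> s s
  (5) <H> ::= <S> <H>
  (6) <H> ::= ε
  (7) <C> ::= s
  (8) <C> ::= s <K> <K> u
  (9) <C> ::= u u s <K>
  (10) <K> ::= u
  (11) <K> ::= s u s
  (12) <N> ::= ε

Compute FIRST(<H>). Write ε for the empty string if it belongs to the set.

FIRST(<C>) = {s, u}
FIRST(<K>) = {s, u}
FIRST(<N>) = {ε}
FIRST(<S>) = {ε, s, u}  (via <C> <H> s u, <K> <N> s u)
FIRST(<H>) = {ε, s, u}  (via <K> s s, <S> <H>)

{ε, s, u}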